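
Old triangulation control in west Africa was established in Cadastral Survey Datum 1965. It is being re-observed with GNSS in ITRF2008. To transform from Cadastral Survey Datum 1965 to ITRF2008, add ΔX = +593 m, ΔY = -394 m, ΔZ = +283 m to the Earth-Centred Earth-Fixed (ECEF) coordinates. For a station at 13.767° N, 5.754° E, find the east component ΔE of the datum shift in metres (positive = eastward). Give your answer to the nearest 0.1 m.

The local east axis at (φ, λ) is (−sin λ, cos λ, 0), so ΔE = −sin(5.754°)·593 + cos(5.754°)·(-394) = -451.47 m.

ΔE = -451.5 m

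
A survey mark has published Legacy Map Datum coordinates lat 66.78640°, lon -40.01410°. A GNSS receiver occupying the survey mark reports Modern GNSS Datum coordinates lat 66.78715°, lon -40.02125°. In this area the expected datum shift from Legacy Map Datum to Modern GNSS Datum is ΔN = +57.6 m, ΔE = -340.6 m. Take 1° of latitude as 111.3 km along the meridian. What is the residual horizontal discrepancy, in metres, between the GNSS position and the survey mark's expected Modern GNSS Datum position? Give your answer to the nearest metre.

37 m

Observed coordinate differences: Δφ = +0.00075°, Δλ = -0.00715°.
Converting to metres (1° lat = 111300 m, cos φ = 0.394160): observed ΔN = 83.5 m, observed ΔE = -313.7 m.
Subtracting the expected shift leaves a residual of 83.5 − (57.6) = 25.9 m north and -313.7 − (-340.6) = 26.9 m east.
Residual distance = √(25.9² + 26.9²) = 37.3 m.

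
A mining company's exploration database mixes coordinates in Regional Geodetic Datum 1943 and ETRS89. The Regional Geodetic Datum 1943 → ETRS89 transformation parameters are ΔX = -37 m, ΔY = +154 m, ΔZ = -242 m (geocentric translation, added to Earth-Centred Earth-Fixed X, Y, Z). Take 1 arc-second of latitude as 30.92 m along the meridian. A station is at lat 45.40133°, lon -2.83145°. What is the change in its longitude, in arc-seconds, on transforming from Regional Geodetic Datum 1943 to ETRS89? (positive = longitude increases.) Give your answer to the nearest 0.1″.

sin φ = 0.712042, cos φ = 0.702137, sin λ = -0.049398, cos λ = 0.998779.
East component: ΔE = −sin λ·ΔX + cos λ·ΔY = −(-0.049398)(-37) + (0.998779)(154) = 151.98 m.
1° of latitude spans 3600 × 30.92 = 111312 m; at latitude φ, 1° of longitude spans that × cos φ = 78156.2 m, so Δλ = 151.98 / 78156.2 × 3600 = 7.001″.

Δλ = 7.0″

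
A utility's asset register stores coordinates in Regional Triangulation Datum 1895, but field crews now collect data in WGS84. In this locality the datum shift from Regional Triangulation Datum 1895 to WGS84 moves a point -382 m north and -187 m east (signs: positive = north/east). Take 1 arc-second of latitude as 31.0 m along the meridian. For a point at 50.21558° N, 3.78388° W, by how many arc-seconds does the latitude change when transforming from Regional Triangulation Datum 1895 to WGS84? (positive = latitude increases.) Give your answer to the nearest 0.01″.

Δφ = -12.32″

1″ of latitude = 31.00 m, so Δφ = -382.0 / 31.00 = -12.323″.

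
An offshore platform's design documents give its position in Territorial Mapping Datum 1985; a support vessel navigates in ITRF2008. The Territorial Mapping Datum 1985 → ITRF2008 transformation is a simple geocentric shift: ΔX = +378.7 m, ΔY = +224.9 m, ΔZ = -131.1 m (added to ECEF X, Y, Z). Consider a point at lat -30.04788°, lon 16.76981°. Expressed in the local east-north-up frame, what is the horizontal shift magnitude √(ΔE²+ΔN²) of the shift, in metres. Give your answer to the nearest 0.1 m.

146.2 m

At φ = -30.04788°, λ = 16.76981°: sin φ = -0.500724, cos φ = 0.865607, sin λ = 0.288527, cos λ = 0.957472.
ΔE = −sin λ·ΔX + cos λ·ΔY = −(0.288527)·(378.7) + (0.957472)·(224.9) = 106.07 m.
ΔN = −sin φ cos λ·ΔX − sin φ sin λ·ΔY + cos φ·ΔZ = −(-0.500724)(0.957472)(378.7) − (-0.500724)(0.288527)(224.9) + (0.865607)(-131.1) = 100.57 m.
Horizontal magnitude = √(ΔE² + ΔN²) = √(106.07² + 100.57²) = 146.17 m.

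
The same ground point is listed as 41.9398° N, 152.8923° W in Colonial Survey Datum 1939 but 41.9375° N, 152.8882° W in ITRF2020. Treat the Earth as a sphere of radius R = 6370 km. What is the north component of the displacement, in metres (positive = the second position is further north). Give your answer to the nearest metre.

Δφ = 41.9375° − 41.9398° = -0.0023°; Δλ = -152.8882° − -152.8923° = +0.0041°.
1° along a meridian = πR/180 = 111177 m.
ΔN = Δφ × 111177 = -255.7 m; ΔE = Δλ × 111177 × cos(41.9398°) = +0.0041 × 111177 × 0.743847 = 339.1 m.

ΔN = -256 m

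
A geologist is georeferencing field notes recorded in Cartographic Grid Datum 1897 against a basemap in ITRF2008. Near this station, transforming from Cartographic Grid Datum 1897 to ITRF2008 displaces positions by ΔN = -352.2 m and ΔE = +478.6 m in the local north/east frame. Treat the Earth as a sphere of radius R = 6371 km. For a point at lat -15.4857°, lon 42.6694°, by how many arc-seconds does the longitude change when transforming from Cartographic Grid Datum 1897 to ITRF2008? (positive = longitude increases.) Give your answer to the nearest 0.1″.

Δλ = 16.1″

At latitude -15.4857°, cos φ = 0.963697.
One radian of longitude at latitude φ spans R cos φ, so Δλ = ΔE / (R cos φ) = 478.6 / (6371000 × 0.963697) = 7.7952e-05 rad = 16.079″.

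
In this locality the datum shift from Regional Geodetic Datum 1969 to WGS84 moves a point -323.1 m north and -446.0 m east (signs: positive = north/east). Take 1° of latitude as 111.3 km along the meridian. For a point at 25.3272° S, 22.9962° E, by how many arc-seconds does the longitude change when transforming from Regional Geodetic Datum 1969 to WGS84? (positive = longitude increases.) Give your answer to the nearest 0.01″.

Δλ = -15.96″

At latitude -25.3272°, cos φ = 0.903880.
1° of longitude at this latitude = 111.3 × cos φ = 100.60 km, so Δλ = -446.0 / 100601.8 = -0.0044333° = -15.960″.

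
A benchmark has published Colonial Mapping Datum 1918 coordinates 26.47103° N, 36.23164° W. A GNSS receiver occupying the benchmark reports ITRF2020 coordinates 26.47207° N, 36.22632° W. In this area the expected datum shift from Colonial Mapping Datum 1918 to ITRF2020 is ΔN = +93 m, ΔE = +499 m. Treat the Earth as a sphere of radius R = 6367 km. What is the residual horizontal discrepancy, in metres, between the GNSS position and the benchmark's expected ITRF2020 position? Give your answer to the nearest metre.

38 m

Observed coordinate differences: Δφ = +0.00104°, Δλ = +0.00532°.
Converting to metres (1° lat = 111125 m, cos φ = 0.895160): observed ΔN = 115.6 m, observed ΔE = 529.2 m.
Subtracting the expected shift leaves a residual of 115.6 − (93) = 22.6 m north and 529.2 − (499) = 30.2 m east.
Residual distance = √(22.6² + 30.2²) = 37.7 m.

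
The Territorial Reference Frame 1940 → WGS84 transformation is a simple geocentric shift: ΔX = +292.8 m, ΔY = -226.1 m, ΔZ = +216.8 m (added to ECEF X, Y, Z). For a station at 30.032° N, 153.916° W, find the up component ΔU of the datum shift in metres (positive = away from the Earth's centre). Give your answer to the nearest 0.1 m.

The local up (radial) axis is (cos φ cos λ, cos φ sin λ, sin φ), giving ΔU = -227.673 + 86.067 + 108.505 = -33.10 m.

ΔU = -33.1 m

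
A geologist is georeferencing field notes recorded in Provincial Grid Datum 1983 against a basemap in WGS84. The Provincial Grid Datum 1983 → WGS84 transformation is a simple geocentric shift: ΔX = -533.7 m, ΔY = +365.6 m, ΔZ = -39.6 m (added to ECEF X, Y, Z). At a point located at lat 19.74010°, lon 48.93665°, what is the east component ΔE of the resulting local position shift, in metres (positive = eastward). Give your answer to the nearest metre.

The local east axis at (φ, λ) is (−sin λ, cos λ, 0), so ΔE = −sin(48.93665°)·(-533.7) + cos(48.93665°)·365.6 = 642.56 m.

ΔE = 643 m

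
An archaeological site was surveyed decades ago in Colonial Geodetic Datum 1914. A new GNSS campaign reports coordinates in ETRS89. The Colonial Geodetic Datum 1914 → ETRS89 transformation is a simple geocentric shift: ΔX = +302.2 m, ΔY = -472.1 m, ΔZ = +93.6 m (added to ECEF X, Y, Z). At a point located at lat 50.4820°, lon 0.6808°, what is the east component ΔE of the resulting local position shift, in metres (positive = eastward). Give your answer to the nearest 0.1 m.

ΔE = -475.7 m

The local east axis at (φ, λ) is (−sin λ, cos λ, 0), so ΔE = −sin(0.6808°)·302.2 + cos(0.6808°)·(-472.1) = -475.66 m.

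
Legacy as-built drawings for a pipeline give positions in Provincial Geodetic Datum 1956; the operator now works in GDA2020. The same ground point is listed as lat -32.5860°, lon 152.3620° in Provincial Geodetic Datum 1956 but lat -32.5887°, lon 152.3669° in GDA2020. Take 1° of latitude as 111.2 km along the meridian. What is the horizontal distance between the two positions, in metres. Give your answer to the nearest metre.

Δφ = -32.5887° − -32.5860° = -0.0027°; Δλ = 152.3669° − 152.3620° = +0.0049°.
ΔN = Δφ × 111200 = -300.2 m; ΔE = Δλ × 111200 × cos(-32.5860°) = +0.0049 × 111200 × 0.842584 = 459.1 m.
Distance = √(ΔE² + ΔN²) = √(459.1² + (-300.2)²) = 548.6 m.

549 m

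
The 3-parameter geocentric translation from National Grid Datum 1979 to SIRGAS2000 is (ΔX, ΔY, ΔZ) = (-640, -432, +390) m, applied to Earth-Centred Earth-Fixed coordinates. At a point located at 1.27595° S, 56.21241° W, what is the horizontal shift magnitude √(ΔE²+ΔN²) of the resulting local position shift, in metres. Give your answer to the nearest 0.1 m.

865.0 m

The local east axis at (φ, λ) is (−sin λ, cos λ, 0), so ΔE = −sin(-56.21241°)·(-640) + cos(-56.21241°)·(-432) = -772.15 m.
The local north axis is (−sin φ cos λ, −sin φ sin λ, cos φ), giving ΔN = -7.925 + 7.995 + 389.903 = 389.97 m.
Horizontal magnitude = √(ΔE² + ΔN²) = √((-772.15)² + 389.97²) = 865.04 m.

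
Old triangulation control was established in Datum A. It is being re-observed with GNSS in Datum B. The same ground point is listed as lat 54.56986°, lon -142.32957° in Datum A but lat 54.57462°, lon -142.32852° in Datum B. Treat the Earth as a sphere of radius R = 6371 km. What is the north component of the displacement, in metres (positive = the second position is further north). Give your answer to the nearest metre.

Δφ = 54.57462° − 54.56986° = +0.00476°; Δλ = -142.32852° − -142.32957° = +0.00105°.
1° along a meridian = πR/180 = 111195 m.
ΔN = Δφ × 111195 = 529.3 m; ΔE = Δλ × 111195 × cos(54.56986°) = +0.00105 × 111195 × 0.579710 = 67.7 m.

ΔN = 529 m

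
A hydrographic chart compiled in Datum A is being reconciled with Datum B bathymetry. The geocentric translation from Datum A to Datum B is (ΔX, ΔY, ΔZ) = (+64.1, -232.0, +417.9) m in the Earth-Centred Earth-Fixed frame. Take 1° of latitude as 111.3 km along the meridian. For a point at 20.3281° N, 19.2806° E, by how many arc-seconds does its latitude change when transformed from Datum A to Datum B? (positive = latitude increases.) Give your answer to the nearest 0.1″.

sin φ = 0.347396, cos φ = 0.937719, sin λ = 0.330195, cos λ = 0.943913.
North component: ΔN = −sin φ cos λ·ΔX − sin φ sin λ·ΔY + cos φ·ΔZ = −(0.347396)(0.943913)(64.1) − (0.347396)(0.330195)(-232.0) + (0.937719)(417.9) = 397.47 m.
1° of latitude spans 111300 m, so Δφ = 397.47 / 111300 × 3600 = 12.856″.

Δφ = 12.9″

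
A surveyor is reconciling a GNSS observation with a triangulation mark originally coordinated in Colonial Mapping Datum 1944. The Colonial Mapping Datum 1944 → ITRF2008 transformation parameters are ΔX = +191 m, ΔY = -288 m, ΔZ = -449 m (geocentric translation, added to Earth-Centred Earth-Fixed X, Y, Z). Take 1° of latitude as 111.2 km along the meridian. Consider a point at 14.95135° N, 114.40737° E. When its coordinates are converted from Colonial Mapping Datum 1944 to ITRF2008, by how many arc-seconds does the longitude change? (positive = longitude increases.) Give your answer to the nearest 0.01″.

sin φ = 0.257999, cos φ = 0.966145, sin λ = 0.910631, cos λ = -0.413222.
East component: ΔE = −sin λ·ΔX + cos λ·ΔY = −(0.910631)(191) + (-0.413222)(-288) = -54.92 m.
1° of latitude spans 111200 m; at latitude φ, 1° of longitude spans that × cos φ = 107435.4 m, so Δλ = -54.92 / 107435.4 × 3600 = -1.840″.

Δλ = -1.84″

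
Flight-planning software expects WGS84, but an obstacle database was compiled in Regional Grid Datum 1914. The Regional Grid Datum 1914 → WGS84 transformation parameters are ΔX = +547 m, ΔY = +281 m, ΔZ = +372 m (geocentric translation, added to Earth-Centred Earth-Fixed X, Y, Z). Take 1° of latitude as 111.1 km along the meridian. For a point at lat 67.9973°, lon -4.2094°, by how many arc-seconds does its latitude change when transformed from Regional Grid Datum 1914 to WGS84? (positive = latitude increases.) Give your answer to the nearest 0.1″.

sin φ = 0.927166, cos φ = 0.374650, sin λ = -0.073402, cos λ = 0.997302.
North component: ΔN = −sin φ cos λ·ΔX − sin φ sin λ·ΔY + cos φ·ΔZ = −(0.927166)(0.997302)(547) − (0.927166)(-0.073402)(281) + (0.374650)(372) = -347.30 m.
1° of latitude spans 111100 m, so Δφ = -347.30 / 111100 × 3600 = -11.254″.

Δφ = -11.3″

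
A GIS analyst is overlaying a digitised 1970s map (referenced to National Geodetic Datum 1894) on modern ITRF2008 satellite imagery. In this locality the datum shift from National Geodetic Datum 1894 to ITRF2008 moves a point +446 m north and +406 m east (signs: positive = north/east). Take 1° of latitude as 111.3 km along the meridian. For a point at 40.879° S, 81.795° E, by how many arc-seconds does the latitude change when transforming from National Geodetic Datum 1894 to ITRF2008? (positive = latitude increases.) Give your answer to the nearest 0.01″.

Δφ = 14.43″

1° of latitude = 111.3 km, so Δφ = 446.0 / 111300 = 0.0040072° = 14.426″.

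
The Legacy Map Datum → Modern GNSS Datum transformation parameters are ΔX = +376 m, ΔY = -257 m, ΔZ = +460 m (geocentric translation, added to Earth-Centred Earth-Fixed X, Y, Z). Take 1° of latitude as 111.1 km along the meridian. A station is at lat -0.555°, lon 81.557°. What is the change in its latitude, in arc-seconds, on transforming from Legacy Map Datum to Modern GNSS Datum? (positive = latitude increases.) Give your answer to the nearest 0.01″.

Δφ = 14.84″

sin φ = -0.009686, cos φ = 0.999953, sin λ = 0.989162, cos λ = 0.146825.
North component: ΔN = −sin φ cos λ·ΔX − sin φ sin λ·ΔY + cos φ·ΔZ = −(-0.009686)(0.146825)(376) − (-0.009686)(0.989162)(-257) + (0.999953)(460) = 458.05 m.
1° of latitude spans 111100 m, so Δφ = 458.05 / 111100 × 3600 = 14.842″.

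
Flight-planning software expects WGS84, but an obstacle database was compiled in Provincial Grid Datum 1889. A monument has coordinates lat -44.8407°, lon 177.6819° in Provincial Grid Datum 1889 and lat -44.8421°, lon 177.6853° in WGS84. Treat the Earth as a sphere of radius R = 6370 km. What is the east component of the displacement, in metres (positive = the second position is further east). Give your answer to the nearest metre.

ΔE = 268 m

Δφ = -44.8421° − -44.8407° = -0.0014°; Δλ = 177.6853° − 177.6819° = +0.0034°.
1° along a meridian = πR/180 = 111177 m.
ΔN = Δφ × 111177 = -155.6 m; ΔE = Δλ × 111177 × cos(-44.8407°) = +0.0034 × 111177 × 0.709070 = 268.0 m.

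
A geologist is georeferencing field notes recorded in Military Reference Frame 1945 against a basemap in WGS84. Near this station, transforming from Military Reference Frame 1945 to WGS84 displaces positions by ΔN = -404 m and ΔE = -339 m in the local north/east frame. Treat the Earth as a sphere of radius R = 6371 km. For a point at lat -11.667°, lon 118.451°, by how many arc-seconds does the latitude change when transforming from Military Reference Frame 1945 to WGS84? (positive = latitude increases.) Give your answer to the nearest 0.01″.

On a sphere of radius R, 1 rad of latitude = R, so Δφ = ΔN / R = -404.0 / 6371000 = -6.3412e-05 rad = -13.080″.

Δφ = -13.08″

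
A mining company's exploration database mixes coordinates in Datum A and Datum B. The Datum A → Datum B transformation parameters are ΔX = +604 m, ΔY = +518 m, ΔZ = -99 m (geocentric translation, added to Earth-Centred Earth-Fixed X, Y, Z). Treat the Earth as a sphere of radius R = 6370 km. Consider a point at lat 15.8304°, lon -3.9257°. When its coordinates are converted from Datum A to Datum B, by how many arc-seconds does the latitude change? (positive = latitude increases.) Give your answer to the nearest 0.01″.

sin φ = 0.272791, cos φ = 0.962073, sin λ = -0.068463, cos λ = 0.997654.
North component: ΔN = −sin φ cos λ·ΔX − sin φ sin λ·ΔY + cos φ·ΔZ = −(0.272791)(0.997654)(604) − (0.272791)(-0.068463)(518) + (0.962073)(-99) = -249.95 m.
1° of latitude spans πR/180 = 111177 m, so Δφ = -249.95 / 111177 × 3600 = -8.094″.

Δφ = -8.09″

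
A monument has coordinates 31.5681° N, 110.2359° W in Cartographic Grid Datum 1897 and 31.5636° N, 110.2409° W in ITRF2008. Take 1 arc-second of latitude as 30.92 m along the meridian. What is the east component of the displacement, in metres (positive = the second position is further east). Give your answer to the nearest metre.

Δφ = 31.5636° − 31.5681° = -0.0045°; Δλ = -110.2409° − -110.2359° = -0.0050°.
1° of latitude = 3600 × 30.92 = 111312 m.
ΔN = Δφ × 111312 = -500.9 m; ΔE = Δλ × 111312 × cos(31.5681°) = -0.0050 × 111312 × 0.852019 = -474.2 m.

ΔE = -474 m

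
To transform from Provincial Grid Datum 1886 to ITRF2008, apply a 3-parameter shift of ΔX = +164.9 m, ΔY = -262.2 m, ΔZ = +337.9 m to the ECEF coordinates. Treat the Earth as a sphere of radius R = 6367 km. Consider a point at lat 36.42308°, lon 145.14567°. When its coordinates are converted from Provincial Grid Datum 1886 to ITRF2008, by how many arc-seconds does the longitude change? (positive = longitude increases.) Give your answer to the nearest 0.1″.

sin φ = 0.593743, cos φ = 0.804655, sin λ = 0.571492, cos λ = -0.820608.
East component: ΔE = −sin λ·ΔX + cos λ·ΔY = −(0.571492)(164.9) + (-0.820608)(-262.2) = 120.92 m.
1° of latitude spans πR/180 = 111125 m; at latitude φ, 1° of longitude spans that × cos φ = 89417.3 m, so Δλ = 120.92 / 89417.3 × 3600 = 4.868″.

Δλ = 4.9″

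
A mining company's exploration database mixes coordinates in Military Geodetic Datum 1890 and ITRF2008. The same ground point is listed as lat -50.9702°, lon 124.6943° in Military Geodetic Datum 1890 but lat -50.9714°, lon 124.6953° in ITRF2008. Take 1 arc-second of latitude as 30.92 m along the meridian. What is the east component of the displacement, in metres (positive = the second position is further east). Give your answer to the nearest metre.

ΔE = 70 m

Δφ = -50.9714° − -50.9702° = -0.0012°; Δλ = 124.6953° − 124.6943° = +0.0010°.
1° of latitude = 3600 × 30.92 = 111312 m.
ΔN = Δφ × 111312 = -133.6 m; ΔE = Δλ × 111312 × cos(-50.9702°) = +0.0010 × 111312 × 0.629725 = 70.1 m.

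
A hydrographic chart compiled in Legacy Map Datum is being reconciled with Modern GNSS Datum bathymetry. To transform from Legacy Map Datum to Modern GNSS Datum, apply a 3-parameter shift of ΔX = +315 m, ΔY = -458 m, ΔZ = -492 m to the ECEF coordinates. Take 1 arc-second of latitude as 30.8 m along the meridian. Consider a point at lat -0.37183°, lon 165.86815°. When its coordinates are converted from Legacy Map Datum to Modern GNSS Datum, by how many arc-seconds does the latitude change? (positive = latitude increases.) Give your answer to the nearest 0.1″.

Δφ = -16.1″

sin φ = -0.006490, cos φ = 0.999979, sin λ = 0.244154, cos λ = -0.969736.
North component: ΔN = −sin φ cos λ·ΔX − sin φ sin λ·ΔY + cos φ·ΔZ = −(-0.006490)(-0.969736)(315) − (-0.006490)(0.244154)(-458) + (0.999979)(-492) = -494.70 m.
1° of latitude spans 3600 × 30.80 = 110880 m, so Δφ = -494.70 / 110880 × 3600 = -16.062″.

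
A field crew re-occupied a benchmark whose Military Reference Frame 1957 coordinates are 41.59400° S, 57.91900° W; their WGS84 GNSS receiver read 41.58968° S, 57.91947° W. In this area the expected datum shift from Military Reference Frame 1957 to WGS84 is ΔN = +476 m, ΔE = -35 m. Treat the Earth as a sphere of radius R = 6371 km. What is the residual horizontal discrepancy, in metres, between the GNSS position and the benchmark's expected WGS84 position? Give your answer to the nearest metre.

Observed coordinate differences: Δφ = +0.00432°, Δλ = -0.00047°.
Converting to metres (1° lat = 111195 m, cos φ = 0.747868): observed ΔN = 480.4 m, observed ΔE = -39.1 m.
Subtracting the expected shift leaves a residual of 480.4 − (476) = 4.4 m north and -39.1 − (-35) = -4.1 m east.
Residual distance = √(4.4² + (-4.1)²) = 6.0 m.

6 m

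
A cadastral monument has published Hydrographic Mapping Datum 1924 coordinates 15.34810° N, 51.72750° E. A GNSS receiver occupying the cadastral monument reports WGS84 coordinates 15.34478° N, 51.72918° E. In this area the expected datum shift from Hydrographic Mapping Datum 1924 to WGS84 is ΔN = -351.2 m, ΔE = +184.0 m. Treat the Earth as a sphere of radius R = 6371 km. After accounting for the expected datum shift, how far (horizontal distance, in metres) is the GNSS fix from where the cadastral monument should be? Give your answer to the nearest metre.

Observed coordinate differences: Δφ = -0.00332°, Δλ = +0.00168°.
Converting to metres (1° lat = 111195 m, cos φ = 0.964336): observed ΔN = -369.2 m, observed ΔE = 180.1 m.
Subtracting the expected shift leaves a residual of -369.2 − (-351.2) = -18.0 m north and 180.1 − (184.0) = -3.9 m east.
Residual distance = √((-18.0)² + (-3.9)²) = 18.4 m.

18 m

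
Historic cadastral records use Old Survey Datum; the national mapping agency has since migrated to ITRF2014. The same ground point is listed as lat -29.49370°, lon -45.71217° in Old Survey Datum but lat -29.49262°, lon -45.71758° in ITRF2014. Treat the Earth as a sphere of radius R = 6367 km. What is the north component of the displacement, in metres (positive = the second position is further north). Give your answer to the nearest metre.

Δφ = -29.49262° − -29.49370° = +0.00108°; Δλ = -45.71758° − -45.71217° = -0.00541°.
1° along a meridian = πR/180 = 111125 m.
ΔN = Δφ × 111125 = 120.0 m; ΔE = Δλ × 111125 × cos(-29.49370°) = -0.00541 × 111125 × 0.870410 = -523.3 m.

ΔN = 120 m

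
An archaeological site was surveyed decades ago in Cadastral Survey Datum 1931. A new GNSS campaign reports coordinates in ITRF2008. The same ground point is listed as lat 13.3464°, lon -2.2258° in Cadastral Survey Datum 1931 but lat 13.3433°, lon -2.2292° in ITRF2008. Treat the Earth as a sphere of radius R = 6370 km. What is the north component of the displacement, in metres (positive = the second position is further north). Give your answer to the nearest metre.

ΔN = -345 m

Δφ = 13.3433° − 13.3464° = -0.0031°; Δλ = -2.2292° − -2.2258° = -0.0034°.
1° along a meridian = πR/180 = 111177 m.
ΔN = Δφ × 111177 = -344.7 m; ΔE = Δλ × 111177 × cos(13.3464°) = -0.0034 × 111177 × 0.972992 = -367.8 m.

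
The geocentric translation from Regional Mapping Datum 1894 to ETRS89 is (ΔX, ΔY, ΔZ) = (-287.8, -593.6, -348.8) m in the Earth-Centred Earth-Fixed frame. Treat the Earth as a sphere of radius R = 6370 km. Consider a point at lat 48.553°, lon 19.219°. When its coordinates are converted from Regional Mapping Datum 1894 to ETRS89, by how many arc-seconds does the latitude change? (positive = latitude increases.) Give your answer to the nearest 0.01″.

Δφ = 3.86″

sin φ = 0.749568, cos φ = 0.661927, sin λ = 0.329180, cos λ = 0.944267.
North component: ΔN = −sin φ cos λ·ΔX − sin φ sin λ·ΔY + cos φ·ΔZ = −(0.749568)(0.944267)(-287.8) − (0.749568)(0.329180)(-593.6) + (0.661927)(-348.8) = 119.29 m.
1° of latitude spans πR/180 = 111177 m, so Δφ = 119.29 / 111177 × 3600 = 3.863″.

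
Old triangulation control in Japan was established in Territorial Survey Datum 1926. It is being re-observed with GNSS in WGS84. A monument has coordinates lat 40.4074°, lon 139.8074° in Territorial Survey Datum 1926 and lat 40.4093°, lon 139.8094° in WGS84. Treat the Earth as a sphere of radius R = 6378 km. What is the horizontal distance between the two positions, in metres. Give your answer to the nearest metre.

271 m

Δφ = 40.4093° − 40.4074° = +0.0019°; Δλ = 139.8094° − 139.8074° = +0.0020°.
1° along a meridian = πR/180 = 111317 m.
ΔN = Δφ × 111317 = 211.5 m; ΔE = Δλ × 111317 × cos(40.4074°) = +0.0020 × 111317 × 0.761455 = 169.5 m.
Distance = √(ΔE² + ΔN²) = √(169.5² + 211.5²) = 271.1 m.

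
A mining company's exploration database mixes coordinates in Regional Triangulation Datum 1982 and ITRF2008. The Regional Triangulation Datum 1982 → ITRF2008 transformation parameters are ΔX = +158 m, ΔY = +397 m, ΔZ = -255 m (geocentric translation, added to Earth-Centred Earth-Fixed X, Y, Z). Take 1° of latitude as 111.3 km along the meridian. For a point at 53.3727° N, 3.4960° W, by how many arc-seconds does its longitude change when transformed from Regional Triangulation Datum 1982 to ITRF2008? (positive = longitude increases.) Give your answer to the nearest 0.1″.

Δλ = 22.0″

sin φ = 0.802533, cos φ = 0.596607, sin λ = -0.060979, cos λ = 0.998139.
East component: ΔE = −sin λ·ΔX + cos λ·ΔY = −(-0.060979)(158) + (0.998139)(397) = 405.90 m.
1° of latitude spans 111300 m; at latitude φ, 1° of longitude spans that × cos φ = 66402.4 m, so Δλ = 405.90 / 66402.4 × 3600 = 22.006″.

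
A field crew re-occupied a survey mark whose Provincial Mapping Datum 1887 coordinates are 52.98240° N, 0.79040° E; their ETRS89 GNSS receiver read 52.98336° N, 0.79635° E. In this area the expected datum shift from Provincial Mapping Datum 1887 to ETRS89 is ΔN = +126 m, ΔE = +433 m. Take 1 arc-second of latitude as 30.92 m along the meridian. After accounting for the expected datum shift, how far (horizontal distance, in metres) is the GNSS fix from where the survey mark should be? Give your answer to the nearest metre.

39 m

Observed coordinate differences: Δφ = +0.00096°, Δλ = +0.00595°.
Converting to metres (1° lat = 111312 m, cos φ = 0.602060): observed ΔN = 106.9 m, observed ΔE = 398.7 m.
Subtracting the expected shift leaves a residual of 106.9 − (126) = -19.1 m north and 398.7 − (433) = -34.3 m east.
Residual distance = √((-19.1)² + (-34.3)²) = 39.2 m.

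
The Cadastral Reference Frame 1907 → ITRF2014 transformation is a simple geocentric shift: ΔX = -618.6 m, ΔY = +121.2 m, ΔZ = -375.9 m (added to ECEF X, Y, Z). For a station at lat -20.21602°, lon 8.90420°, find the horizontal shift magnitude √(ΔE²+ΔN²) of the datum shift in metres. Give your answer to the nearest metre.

The local east axis at (φ, λ) is (−sin λ, cos λ, 0), so ΔE = −sin(8.90420°)·(-618.6) + cos(8.90420°)·121.2 = 215.49 m.
The local north axis is (−sin φ cos λ, −sin φ sin λ, cos φ), giving ΔN = -211.188 + 6.483 − 352.743 = -557.45 m.
Horizontal magnitude = √(ΔE² + ΔN²) = √(215.49² + (-557.45)²) = 597.65 m.

598 m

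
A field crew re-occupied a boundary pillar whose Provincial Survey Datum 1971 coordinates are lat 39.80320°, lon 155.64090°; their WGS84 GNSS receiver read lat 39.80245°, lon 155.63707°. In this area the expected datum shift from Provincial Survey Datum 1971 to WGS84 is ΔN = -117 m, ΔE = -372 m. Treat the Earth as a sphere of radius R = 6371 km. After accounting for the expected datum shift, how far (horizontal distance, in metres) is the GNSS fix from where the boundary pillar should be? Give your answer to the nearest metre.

56 m

Observed coordinate differences: Δφ = -0.00075°, Δλ = -0.00383°.
Converting to metres (1° lat = 111195 m, cos φ = 0.768248): observed ΔN = -83.4 m, observed ΔE = -327.2 m.
Subtracting the expected shift leaves a residual of -83.4 − (-117) = 33.6 m north and -327.2 − (-372) = 44.8 m east.
Residual distance = √(33.6² + 44.8²) = 56.0 m.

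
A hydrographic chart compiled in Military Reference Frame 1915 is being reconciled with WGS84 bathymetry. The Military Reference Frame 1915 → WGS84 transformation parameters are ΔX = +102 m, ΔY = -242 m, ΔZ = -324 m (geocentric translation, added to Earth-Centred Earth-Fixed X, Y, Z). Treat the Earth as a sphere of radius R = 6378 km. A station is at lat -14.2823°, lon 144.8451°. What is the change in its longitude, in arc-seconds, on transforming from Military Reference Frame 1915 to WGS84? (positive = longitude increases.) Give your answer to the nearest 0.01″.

sin φ = -0.246700, cos φ = 0.969092, sin λ = 0.575789, cos λ = -0.817598.
East component: ΔE = −sin λ·ΔX + cos λ·ΔY = −(0.575789)(102) + (-0.817598)(-242) = 139.13 m.
1° of latitude spans πR/180 = 111317 m; at latitude φ, 1° of longitude spans that × cos φ = 107876.5 m, so Δλ = 139.13 / 107876.5 × 3600 = 4.643″.

Δλ = 4.64″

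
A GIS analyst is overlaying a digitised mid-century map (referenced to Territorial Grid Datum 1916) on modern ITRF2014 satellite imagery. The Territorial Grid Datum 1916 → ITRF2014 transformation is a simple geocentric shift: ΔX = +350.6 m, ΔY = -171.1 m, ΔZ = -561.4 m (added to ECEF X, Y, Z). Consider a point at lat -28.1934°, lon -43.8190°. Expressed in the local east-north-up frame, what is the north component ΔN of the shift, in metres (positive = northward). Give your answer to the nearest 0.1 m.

ΔN = -319.3 m

At φ = -28.1934°, λ = -43.8190°: sin φ = -0.472449, cos φ = 0.881358, sin λ = -0.692382, cos λ = 0.721531.
ΔN = −sin φ cos λ·ΔX − sin φ sin λ·ΔY + cos φ·ΔZ = −(-0.472449)(0.721531)(350.6) − (-0.472449)(-0.692382)(-171.1) + (0.881358)(-561.4) = -319.31 m.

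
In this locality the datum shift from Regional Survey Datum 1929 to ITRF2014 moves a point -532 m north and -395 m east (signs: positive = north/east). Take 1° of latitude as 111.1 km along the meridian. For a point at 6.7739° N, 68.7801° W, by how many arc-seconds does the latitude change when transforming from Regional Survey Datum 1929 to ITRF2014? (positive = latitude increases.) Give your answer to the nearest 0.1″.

1° of latitude = 111.1 km, so Δφ = -532.0 / 111100 = -0.0047885° = -17.239″.

Δφ = -17.2″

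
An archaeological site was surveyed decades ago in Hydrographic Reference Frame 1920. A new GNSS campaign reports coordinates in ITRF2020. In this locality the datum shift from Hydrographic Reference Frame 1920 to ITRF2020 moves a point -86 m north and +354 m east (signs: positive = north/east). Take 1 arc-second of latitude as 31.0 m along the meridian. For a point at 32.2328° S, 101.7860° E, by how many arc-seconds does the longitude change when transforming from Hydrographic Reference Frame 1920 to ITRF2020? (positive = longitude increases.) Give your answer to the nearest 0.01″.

Δλ = 13.50″

At latitude -32.2328°, cos φ = 0.845888.
1″ of longitude at this latitude = 31.00 × cos φ = 26.2225 m, so Δλ = 354.0 / 26.2225 = 13.500″.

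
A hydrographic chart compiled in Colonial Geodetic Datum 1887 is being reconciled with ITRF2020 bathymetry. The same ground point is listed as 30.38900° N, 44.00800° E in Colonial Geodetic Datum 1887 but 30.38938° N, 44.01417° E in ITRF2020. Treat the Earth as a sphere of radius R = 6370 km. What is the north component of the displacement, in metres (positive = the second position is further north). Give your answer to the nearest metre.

ΔN = 42 m

Δφ = 30.38938° − 30.38900° = +0.00038°; Δλ = 44.01417° − 44.00800° = +0.00617°.
1° along a meridian = πR/180 = 111177 m.
ΔN = Δφ × 111177 = 42.2 m; ΔE = Δλ × 111177 × cos(30.38900°) = +0.00617 × 111177 × 0.862611 = 591.7 m.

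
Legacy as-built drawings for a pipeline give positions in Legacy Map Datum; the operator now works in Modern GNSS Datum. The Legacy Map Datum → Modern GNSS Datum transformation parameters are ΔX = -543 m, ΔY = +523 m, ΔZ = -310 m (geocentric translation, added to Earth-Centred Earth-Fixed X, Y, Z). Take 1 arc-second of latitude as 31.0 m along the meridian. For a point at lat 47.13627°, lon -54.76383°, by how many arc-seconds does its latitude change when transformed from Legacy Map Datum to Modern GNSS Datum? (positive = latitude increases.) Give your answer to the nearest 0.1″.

Δφ = 10.7″

sin φ = 0.732974, cos φ = 0.680257, sin λ = -0.816781, cos λ = 0.576948.
North component: ΔN = −sin φ cos λ·ΔX − sin φ sin λ·ΔY + cos φ·ΔZ = −(0.732974)(0.576948)(-543) − (0.732974)(-0.816781)(523) + (0.680257)(-310) = 331.86 m.
1° of latitude spans 3600 × 31.00 = 111600 m, so Δφ = 331.86 / 111600 × 3600 = 10.705″.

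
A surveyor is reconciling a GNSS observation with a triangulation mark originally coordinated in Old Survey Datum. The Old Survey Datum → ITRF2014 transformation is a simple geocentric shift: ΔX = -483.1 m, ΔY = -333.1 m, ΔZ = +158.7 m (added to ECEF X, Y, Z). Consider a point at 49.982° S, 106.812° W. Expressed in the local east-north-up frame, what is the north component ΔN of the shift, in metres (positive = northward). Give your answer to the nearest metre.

At φ = -49.982°, λ = -106.812°: sin φ = -0.765842, cos φ = 0.643028, sin λ = -0.957259, cos λ = -0.289232.
ΔN = −sin φ cos λ·ΔX − sin φ sin λ·ΔY + cos φ·ΔZ = −(-0.765842)(-0.289232)(-483.1) − (-0.765842)(-0.957259)(-333.1) + (0.643028)(158.7) = 453.26 m.

ΔN = 453 m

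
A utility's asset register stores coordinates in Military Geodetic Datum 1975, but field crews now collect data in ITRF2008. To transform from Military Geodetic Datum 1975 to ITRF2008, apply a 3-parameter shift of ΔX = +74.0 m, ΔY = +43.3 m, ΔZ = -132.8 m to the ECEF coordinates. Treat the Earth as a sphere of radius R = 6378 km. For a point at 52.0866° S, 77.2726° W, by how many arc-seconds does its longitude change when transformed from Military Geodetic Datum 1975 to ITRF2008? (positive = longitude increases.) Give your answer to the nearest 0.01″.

sin φ = -0.788940, cos φ = 0.614470, sin λ = -0.975429, cos λ = 0.220313.
East component: ΔE = −sin λ·ΔX + cos λ·ΔY = −(-0.975429)(74.0) + (0.220313)(43.3) = 81.72 m.
1° of latitude spans πR/180 = 111317 m; at latitude φ, 1° of longitude spans that × cos φ = 68401.0 m, so Δλ = 81.72 / 68401.0 × 3600 = 4.301″.

Δλ = 4.30″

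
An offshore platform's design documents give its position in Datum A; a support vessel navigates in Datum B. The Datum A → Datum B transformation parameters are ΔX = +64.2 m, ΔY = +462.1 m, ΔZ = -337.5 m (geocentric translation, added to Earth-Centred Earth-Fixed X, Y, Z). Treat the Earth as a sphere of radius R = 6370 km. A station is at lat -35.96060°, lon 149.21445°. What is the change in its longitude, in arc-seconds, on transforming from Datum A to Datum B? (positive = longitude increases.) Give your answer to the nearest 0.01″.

sin φ = -0.587229, cos φ = 0.809421, sin λ = 0.511826, cos λ = -0.859089.
East component: ΔE = −sin λ·ΔX + cos λ·ΔY = −(0.511826)(64.2) + (-0.859089)(462.1) = -429.84 m.
1° of latitude spans πR/180 = 111177 m; at latitude φ, 1° of longitude spans that × cos φ = 89989.4 m, so Δλ = -429.84 / 89989.4 × 3600 = -17.196″.

Δλ = -17.20″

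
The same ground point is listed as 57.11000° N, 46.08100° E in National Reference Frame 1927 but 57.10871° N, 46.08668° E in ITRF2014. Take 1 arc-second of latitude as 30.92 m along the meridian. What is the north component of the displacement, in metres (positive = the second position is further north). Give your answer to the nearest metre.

ΔN = -144 m

Δφ = 57.10871° − 57.11000° = -0.00129°; Δλ = 46.08668° − 46.08100° = +0.00568°.
1° of latitude = 3600 × 30.92 = 111312 m.
ΔN = Δφ × 111312 = -143.6 m; ΔE = Δλ × 111312 × cos(57.11000°) = +0.00568 × 111312 × 0.543028 = 343.3 m.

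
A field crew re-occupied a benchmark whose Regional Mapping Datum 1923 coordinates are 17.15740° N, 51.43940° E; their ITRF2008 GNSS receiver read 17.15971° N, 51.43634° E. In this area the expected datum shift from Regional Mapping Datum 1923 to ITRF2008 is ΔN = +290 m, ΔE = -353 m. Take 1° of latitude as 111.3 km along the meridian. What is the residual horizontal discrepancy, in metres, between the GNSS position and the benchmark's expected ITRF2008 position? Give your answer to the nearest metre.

Observed coordinate differences: Δφ = +0.00231°, Δλ = -0.00306°.
Converting to metres (1° lat = 111300 m, cos φ = 0.955498): observed ΔN = 257.1 m, observed ΔE = -325.4 m.
Subtracting the expected shift leaves a residual of 257.1 − (290) = -32.9 m north and -325.4 − (-353) = 27.6 m east.
Residual distance = √((-32.9)² + 27.6²) = 42.9 m.

43 m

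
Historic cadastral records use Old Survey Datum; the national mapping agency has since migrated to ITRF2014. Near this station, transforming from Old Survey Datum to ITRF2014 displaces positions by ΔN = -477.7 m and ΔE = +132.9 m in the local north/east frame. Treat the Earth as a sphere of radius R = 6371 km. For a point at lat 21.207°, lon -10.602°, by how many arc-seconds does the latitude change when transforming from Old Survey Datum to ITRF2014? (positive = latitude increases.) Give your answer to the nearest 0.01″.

On a sphere of radius R, 1 rad of latitude = R, so Δφ = ΔN / R = -477.7 / 6371000 = -7.4980e-05 rad = -15.466″.

Δφ = -15.47″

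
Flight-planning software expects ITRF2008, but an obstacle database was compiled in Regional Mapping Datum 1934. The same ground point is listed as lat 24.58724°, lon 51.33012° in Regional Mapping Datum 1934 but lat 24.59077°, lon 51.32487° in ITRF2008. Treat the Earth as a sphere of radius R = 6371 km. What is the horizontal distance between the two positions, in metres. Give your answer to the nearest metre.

Δφ = 24.59077° − 24.58724° = +0.00353°; Δλ = 51.32487° − 51.33012° = -0.00525°.
1° along a meridian = πR/180 = 111195 m.
ΔN = Δφ × 111195 = 392.5 m; ΔE = Δλ × 111195 × cos(24.58724°) = -0.00525 × 111195 × 0.909329 = -530.8 m.
Distance = √(ΔE² + ΔN²) = √((-530.8)² + 392.5²) = 660.2 m.

660 m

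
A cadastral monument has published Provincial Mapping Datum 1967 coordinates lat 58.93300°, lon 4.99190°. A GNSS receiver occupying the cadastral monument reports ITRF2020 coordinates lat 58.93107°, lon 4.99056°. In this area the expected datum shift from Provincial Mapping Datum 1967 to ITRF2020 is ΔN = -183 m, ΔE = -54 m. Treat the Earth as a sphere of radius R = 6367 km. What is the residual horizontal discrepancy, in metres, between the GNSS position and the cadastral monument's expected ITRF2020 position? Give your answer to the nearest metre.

39 m

Observed coordinate differences: Δφ = -0.00193°, Δλ = -0.00134°.
Converting to metres (1° lat = 111125 m, cos φ = 0.516040): observed ΔN = -214.5 m, observed ΔE = -76.8 m.
Subtracting the expected shift leaves a residual of -214.5 − (-183) = -31.5 m north and -76.8 − (-54) = -22.8 m east.
Residual distance = √((-31.5)² + (-22.8)²) = 38.9 m.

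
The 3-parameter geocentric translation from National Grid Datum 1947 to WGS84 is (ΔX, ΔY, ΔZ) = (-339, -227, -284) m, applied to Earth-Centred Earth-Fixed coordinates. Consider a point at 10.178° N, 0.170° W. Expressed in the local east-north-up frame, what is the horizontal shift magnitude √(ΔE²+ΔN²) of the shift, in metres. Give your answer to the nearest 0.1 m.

The local east axis at (φ, λ) is (−sin λ, cos λ, 0), so ΔE = −sin(-0.170°)·(-339) + cos(-0.170°)·(-227) = -228.00 m.
The local north axis is (−sin φ cos λ, −sin φ sin λ, cos φ), giving ΔN = 59.903 − 0.119 − 279.531 = -219.75 m.
Horizontal magnitude = √(ΔE² + ΔN²) = √((-228.00)² + (-219.75)²) = 316.66 m.

316.7 m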